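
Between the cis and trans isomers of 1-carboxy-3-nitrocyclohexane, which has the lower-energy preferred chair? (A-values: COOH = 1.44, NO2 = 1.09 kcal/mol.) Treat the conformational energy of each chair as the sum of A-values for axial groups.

At 1,3 positions (parity same): cis → (e,e or a,a); trans → (a,e or e,a).
Best chair for cis: E = 0.00 kcal/mol; best chair for trans: E = 1.09 kcal/mol.
The cis isomer is lower by 1.09 kcal/mol.

cis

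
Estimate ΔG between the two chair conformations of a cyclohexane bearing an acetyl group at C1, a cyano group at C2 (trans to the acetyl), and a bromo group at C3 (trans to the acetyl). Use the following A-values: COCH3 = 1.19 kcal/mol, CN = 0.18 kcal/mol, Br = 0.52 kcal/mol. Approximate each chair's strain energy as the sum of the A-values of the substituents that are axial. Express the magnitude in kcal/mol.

Chair I (acetyl axial, cyano axial, bromo equatorial): E = 1.37 kcal/mol.
Chair II (acetyl equatorial, cyano equatorial, bromo axial): E = 0.52 kcal/mol.
ΔE = 1.37 − 0.52 = 0.85 kcal/mol; chair II is more stable.

0.85 kcal/mol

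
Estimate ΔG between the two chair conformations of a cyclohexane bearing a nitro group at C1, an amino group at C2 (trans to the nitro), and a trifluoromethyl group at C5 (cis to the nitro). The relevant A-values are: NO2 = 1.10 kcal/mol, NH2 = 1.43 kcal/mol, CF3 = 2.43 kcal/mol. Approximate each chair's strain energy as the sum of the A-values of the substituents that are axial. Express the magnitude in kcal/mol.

4.96 kcal/mol

Chair I (nitro axial, amino axial, trifluoromethyl axial): E = 4.96 kcal/mol.
Chair II (nitro equatorial, amino equatorial, trifluoromethyl equatorial): E = 0.00 kcal/mol.
ΔE = 4.96 − 0.00 = 4.96 kcal/mol; chair II is more stable.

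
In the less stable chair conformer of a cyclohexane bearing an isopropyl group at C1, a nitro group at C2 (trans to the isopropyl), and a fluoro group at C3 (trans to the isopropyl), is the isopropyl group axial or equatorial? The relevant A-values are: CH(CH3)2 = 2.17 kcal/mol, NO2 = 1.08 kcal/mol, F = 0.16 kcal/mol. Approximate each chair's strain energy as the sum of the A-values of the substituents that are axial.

Chair I (isopropyl axial, nitro axial, fluoro equatorial): E = 3.25 kcal/mol.
Chair II (isopropyl equatorial, nitro equatorial, fluoro axial): E = 0.16 kcal/mol.
Chair I is the less stable (higher-energy) conformer, and in that chair the isopropyl group is axial.

axial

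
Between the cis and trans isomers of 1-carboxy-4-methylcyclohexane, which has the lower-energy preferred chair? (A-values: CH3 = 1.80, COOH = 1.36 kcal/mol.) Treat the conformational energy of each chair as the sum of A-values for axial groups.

trans

At 1,4 positions (parity opposite): cis → (a,e or e,a); trans → (e,e or a,a).
Best chair for cis: E = 1.36 kcal/mol; best chair for trans: E = 0.00 kcal/mol.
The trans isomer is lower by 1.36 kcal/mol.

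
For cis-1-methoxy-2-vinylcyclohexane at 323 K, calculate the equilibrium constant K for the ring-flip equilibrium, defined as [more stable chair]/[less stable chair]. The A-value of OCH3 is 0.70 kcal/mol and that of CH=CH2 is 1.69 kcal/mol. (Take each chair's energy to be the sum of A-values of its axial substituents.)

C1 and C2 have opposite parity, so for the cis isomer the two substituents are one axial and one equatorial in each chair.
Chair I (methoxy axial, vinyl equatorial): E = 0.70 kcal/mol; chair II (methoxy equatorial, vinyl axial): E = 1.69 kcal/mol.
ΔG = 0.99 kcal/mol between the two chairs.
K = exp(ΔG/RT) with R = 1.987×10⁻³ kcal mol⁻¹ K⁻¹ and T = 323 K gives K ≈ 4.68.

K ≈ 4.68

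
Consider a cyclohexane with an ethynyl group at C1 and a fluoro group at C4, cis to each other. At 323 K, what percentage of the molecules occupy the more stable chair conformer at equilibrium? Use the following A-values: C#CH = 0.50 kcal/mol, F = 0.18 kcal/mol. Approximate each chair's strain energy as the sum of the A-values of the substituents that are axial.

C1 and C4 have opposite parity, so for the cis isomer the two substituents are one axial and one equatorial in each chair.
Chair I (ethynyl axial, fluoro equatorial): E = 0.50 kcal/mol; chair II (ethynyl equatorial, fluoro axial): E = 0.18 kcal/mol.
ΔG = 0.32 kcal/mol between the two chairs.
K = exp(ΔG/RT) with R = 1.987×10⁻³ kcal mol⁻¹ K⁻¹ and T = 323 K gives K ≈ 1.65.
Fraction in the lower-energy chair = K/(K+1) = 62.2%.

62.2%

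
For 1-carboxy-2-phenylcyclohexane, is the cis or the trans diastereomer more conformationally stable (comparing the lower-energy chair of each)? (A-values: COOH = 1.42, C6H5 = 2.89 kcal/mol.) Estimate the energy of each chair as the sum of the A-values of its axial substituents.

At 1,2 positions (parity opposite): cis → (a,e or e,a); trans → (e,e or a,a).
Best chair for cis: E = 1.42 kcal/mol; best chair for trans: E = 0.00 kcal/mol.
The trans isomer is lower by 1.42 kcal/mol.

trans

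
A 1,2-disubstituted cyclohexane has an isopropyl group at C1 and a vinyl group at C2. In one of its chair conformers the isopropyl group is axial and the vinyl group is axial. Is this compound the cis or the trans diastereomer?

C1 and C2 have opposite parity, so their axial bonds point in opposite directions.
With opposite-parity carbons, two substituents on the same face are one axial and one equatorial; opposite faces give both axial or both equatorial.
Here the groups are axial/axial → opposite face → trans.

trans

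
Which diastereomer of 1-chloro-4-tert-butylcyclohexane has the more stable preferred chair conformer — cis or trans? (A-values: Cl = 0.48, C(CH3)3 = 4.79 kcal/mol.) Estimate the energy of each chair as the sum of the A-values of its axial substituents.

trans

At 1,4 positions (parity opposite): cis → (a,e or e,a); trans → (e,e or a,a).
Best chair for cis: E = 0.48 kcal/mol; best chair for trans: E = 0.00 kcal/mol.
The trans isomer is lower by 0.48 kcal/mol.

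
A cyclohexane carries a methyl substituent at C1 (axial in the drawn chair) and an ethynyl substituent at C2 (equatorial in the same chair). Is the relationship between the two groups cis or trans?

C1 and C2 have opposite parity, so their axial bonds point in opposite directions.
With opposite-parity carbons, two substituents on the same face are one axial and one equatorial; opposite faces give both axial or both equatorial.
Here the groups are axial/equatorial → same face → cis.

cis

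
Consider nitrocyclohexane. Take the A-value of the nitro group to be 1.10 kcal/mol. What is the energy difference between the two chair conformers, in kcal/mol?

A monosubstituted cyclohexane has one chair with the nitro group axial (E = A = 1.10 kcal/mol) and one with it equatorial (E = 0).
ΔE = 1.10 − 0 = 1.10 kcal/mol.

1.10 kcal/mol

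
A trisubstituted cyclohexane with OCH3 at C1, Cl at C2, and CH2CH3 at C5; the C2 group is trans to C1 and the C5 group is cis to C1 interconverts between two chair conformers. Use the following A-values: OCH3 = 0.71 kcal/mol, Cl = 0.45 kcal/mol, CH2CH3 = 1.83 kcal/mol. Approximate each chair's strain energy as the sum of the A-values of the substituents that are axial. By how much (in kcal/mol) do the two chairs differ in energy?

Chair I (methoxy axial, chloro axial, ethyl axial): E = 2.99 kcal/mol.
Chair II (methoxy equatorial, chloro equatorial, ethyl equatorial): E = 0.00 kcal/mol.
ΔE = 2.99 − 0.00 = 2.99 kcal/mol; chair II is more stable.

2.99 kcal/mol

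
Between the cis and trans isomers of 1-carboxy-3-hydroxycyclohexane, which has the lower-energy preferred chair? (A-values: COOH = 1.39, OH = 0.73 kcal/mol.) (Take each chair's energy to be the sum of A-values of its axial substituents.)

cis

At 1,3 positions (parity same): cis → (e,e or a,a); trans → (a,e or e,a).
Best chair for cis: E = 0.00 kcal/mol; best chair for trans: E = 0.73 kcal/mol.
The cis isomer is lower by 0.73 kcal/mol.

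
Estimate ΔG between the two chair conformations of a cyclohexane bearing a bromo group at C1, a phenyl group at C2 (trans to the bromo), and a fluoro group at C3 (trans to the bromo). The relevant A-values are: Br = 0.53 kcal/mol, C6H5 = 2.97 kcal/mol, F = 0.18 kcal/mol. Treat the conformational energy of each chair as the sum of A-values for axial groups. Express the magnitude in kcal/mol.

Chair I (bromo axial, phenyl axial, fluoro equatorial): E = 3.50 kcal/mol.
Chair II (bromo equatorial, phenyl equatorial, fluoro axial): E = 0.18 kcal/mol.
ΔE = 3.50 − 0.18 = 3.32 kcal/mol; chair II is more stable.

3.32 kcal/mol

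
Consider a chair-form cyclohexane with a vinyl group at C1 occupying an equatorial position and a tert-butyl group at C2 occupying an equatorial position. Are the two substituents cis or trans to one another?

trans

C1 and C2 have opposite parity, so their axial bonds point in opposite directions.
With opposite-parity carbons, two substituents on the same face are one axial and one equatorial; opposite faces give both axial or both equatorial.
Here the groups are equatorial/equatorial → opposite face → trans.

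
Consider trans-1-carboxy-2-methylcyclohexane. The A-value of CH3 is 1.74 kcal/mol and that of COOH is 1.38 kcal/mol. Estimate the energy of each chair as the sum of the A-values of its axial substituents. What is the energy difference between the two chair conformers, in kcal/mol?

3.12 kcal/mol

C1 and C2 have opposite parity, so for the trans isomer the two substituents are e,e in one chair and a,a in the other.
Chair I (methyl axial, carboxyl axial): E = 3.12 kcal/mol.
Chair II (methyl equatorial, carboxyl equatorial): E = 0.00 kcal/mol.
ΔE = 3.12 − 0.00 = 3.12 kcal/mol; chair II is more stable.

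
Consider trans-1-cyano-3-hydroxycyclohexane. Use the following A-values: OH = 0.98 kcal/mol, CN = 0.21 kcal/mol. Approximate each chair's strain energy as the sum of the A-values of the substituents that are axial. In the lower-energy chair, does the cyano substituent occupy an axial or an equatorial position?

C1 and C3 have the same parity, so for the trans isomer the two substituents are one axial and one equatorial in each chair.
Chair I (hydroxyl axial, cyano equatorial): E = 0.98 kcal/mol.
Chair II (hydroxyl equatorial, cyano axial): E = 0.21 kcal/mol.
Chair II is the more stable (lower-energy) conformer, and in that chair the cyano group is axial.

axial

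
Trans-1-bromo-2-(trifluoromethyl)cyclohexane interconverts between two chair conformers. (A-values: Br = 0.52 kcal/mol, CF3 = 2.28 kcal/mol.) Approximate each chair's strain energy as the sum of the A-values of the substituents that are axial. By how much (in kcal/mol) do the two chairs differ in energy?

C1 and C2 have opposite parity, so for the trans isomer the two substituents are e,e in one chair and a,a in the other.
Chair I (bromo axial, trifluoromethyl axial): E = 2.80 kcal/mol.
Chair II (bromo equatorial, trifluoromethyl equatorial): E = 0.00 kcal/mol.
ΔE = 2.80 − 0.00 = 2.80 kcal/mol; chair II is more stable.

2.80 kcal/mol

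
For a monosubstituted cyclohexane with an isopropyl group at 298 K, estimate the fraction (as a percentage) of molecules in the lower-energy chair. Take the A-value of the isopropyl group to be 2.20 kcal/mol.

One chair has the isopropyl group axial (E = 2.20 kcal/mol) and the other has it equatorial (E = 0).
ΔG = 2.20 kcal/mol between the two chairs.
K = exp(ΔG/RT) with R = 1.987×10⁻³ kcal mol⁻¹ K⁻¹ and T = 298 K gives K ≈ 41.1.
Fraction in the lower-energy chair = K/(K+1) = 97.6%.

97.6%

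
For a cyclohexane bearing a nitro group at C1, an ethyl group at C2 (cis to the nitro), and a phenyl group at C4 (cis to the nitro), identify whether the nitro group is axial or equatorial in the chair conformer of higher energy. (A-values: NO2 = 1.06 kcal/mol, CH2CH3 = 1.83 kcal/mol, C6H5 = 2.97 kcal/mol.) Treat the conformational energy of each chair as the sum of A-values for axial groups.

equatorial

Chair I (nitro axial, ethyl equatorial, phenyl equatorial): E = 1.06 kcal/mol.
Chair II (nitro equatorial, ethyl axial, phenyl axial): E = 4.80 kcal/mol.
Chair II is the less stable (higher-energy) conformer, and in that chair the nitro group is equatorial.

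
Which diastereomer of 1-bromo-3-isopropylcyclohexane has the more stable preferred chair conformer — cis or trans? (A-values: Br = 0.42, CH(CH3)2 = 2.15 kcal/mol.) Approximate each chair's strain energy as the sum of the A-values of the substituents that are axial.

cis

At 1,3 positions (parity same): cis → (e,e or a,a); trans → (a,e or e,a).
Best chair for cis: E = 0.00 kcal/mol; best chair for trans: E = 0.42 kcal/mol.
The cis isomer is lower by 0.42 kcal/mol.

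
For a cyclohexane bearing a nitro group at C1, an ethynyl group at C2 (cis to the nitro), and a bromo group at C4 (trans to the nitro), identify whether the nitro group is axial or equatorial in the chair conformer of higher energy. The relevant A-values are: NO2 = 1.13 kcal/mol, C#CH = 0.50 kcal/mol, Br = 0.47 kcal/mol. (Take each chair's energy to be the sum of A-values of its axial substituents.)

axial

Chair I (nitro axial, ethynyl equatorial, bromo axial): E = 1.60 kcal/mol.
Chair II (nitro equatorial, ethynyl axial, bromo equatorial): E = 0.50 kcal/mol.
Chair I is the less stable (higher-energy) conformer, and in that chair the nitro group is axial.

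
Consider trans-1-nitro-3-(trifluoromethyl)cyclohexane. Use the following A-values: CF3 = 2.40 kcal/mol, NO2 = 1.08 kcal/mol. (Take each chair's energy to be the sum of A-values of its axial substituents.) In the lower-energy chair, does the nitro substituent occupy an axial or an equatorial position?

axial

C1 and C3 have the same parity, so for the trans isomer the two substituents are one axial and one equatorial in each chair.
Chair I (trifluoromethyl axial, nitro equatorial): E = 2.40 kcal/mol.
Chair II (trifluoromethyl equatorial, nitro axial): E = 1.08 kcal/mol.
Chair II is the more stable (lower-energy) conformer, and in that chair the nitro group is axial.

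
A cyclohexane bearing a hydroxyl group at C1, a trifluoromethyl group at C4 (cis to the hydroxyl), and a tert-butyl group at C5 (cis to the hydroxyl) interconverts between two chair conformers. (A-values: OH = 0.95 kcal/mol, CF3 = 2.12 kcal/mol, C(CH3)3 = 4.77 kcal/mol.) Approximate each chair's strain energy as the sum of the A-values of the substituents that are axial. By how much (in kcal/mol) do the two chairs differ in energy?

Chair I (hydroxyl axial, trifluoromethyl equatorial, tert-butyl axial): E = 5.72 kcal/mol.
Chair II (hydroxyl equatorial, trifluoromethyl axial, tert-butyl equatorial): E = 2.12 kcal/mol.
ΔE = 5.72 − 2.12 = 3.60 kcal/mol; chair II is more stable.

3.60 kcal/mol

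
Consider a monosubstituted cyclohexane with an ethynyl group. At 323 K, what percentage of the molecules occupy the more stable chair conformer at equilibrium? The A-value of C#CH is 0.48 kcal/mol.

One chair has the ethynyl group axial (E = 0.48 kcal/mol) and the other has it equatorial (E = 0).
ΔG = 0.48 kcal/mol between the two chairs.
K = exp(ΔG/RT) with R = 1.987×10⁻³ kcal mol⁻¹ K⁻¹ and T = 323 K gives K ≈ 2.11.
Fraction in the lower-energy chair = K/(K+1) = 67.9%.

67.9%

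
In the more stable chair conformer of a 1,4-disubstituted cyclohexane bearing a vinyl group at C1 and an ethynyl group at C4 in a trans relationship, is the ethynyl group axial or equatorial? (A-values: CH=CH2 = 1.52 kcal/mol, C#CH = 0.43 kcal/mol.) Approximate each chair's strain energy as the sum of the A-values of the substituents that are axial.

C1 and C4 have opposite parity, so for the trans isomer the two substituents are e,e in one chair and a,a in the other.
Chair I (vinyl axial, ethynyl axial): E = 1.95 kcal/mol.
Chair II (vinyl equatorial, ethynyl equatorial): E = 0.00 kcal/mol.
Chair II is the more stable (lower-energy) conformer, and in that chair the ethynyl group is equatorial.

equatorial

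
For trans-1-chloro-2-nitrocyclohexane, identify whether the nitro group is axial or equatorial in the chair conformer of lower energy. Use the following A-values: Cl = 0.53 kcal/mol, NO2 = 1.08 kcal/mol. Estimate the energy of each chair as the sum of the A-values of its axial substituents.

C1 and C2 have opposite parity, so for the trans isomer the two substituents are e,e in one chair and a,a in the other.
Chair I (chloro axial, nitro axial): E = 1.61 kcal/mol.
Chair II (chloro equatorial, nitro equatorial): E = 0.00 kcal/mol.
Chair II is the more stable (lower-energy) conformer, and in that chair the nitro group is equatorial.

equatorial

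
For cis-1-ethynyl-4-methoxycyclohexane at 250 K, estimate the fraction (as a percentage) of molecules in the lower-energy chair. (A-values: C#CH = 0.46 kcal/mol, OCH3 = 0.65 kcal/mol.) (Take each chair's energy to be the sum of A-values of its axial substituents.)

59.4%

C1 and C4 have opposite parity, so for the cis isomer the two substituents are one axial and one equatorial in each chair.
Chair I (ethynyl axial, methoxy equatorial): E = 0.46 kcal/mol; chair II (ethynyl equatorial, methoxy axial): E = 0.65 kcal/mol.
ΔG = 0.19 kcal/mol between the two chairs.
K = exp(ΔG/RT) with R = 1.987×10⁻³ kcal mol⁻¹ K⁻¹ and T = 250 K gives K ≈ 1.47.
Fraction in the lower-energy chair = K/(K+1) = 59.4%.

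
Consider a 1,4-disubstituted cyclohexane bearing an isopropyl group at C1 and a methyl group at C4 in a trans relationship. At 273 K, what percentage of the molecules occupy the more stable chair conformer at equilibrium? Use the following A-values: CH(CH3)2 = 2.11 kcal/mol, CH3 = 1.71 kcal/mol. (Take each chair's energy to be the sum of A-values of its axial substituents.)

99.9%

C1 and C4 have opposite parity, so for the trans isomer the two substituents are e,e in one chair and a,a in the other.
Chair I (isopropyl axial, methyl axial): E = 3.82 kcal/mol; chair II (isopropyl equatorial, methyl equatorial): E = 0.00 kcal/mol.
ΔG = 3.82 kcal/mol between the two chairs.
K = exp(ΔG/RT) with R = 1.987×10⁻³ kcal mol⁻¹ K⁻¹ and T = 273 K gives K ≈ 1.14e+03.
Fraction in the lower-energy chair = K/(K+1) = 99.9%.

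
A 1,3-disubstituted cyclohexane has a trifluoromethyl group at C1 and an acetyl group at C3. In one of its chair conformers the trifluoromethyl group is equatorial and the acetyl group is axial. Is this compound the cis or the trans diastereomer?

C1 and C3 have the same parity, so their axial bonds point in the same direction.
With same-parity carbons, two substituents on the same face are both axial or both equatorial; opposite faces give one of each.
Here the groups are equatorial/axial → opposite face → trans.

trans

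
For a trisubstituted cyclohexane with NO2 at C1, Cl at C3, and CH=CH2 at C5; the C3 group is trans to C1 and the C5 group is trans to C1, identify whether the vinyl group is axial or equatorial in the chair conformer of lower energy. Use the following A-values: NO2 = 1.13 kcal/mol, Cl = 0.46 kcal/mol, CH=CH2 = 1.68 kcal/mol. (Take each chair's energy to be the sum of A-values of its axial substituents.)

Chair I (nitro axial, chloro equatorial, vinyl equatorial): E = 1.13 kcal/mol.
Chair II (nitro equatorial, chloro axial, vinyl axial): E = 2.14 kcal/mol.
Chair I is the more stable (lower-energy) conformer, and in that chair the vinyl group is equatorial.

equatorial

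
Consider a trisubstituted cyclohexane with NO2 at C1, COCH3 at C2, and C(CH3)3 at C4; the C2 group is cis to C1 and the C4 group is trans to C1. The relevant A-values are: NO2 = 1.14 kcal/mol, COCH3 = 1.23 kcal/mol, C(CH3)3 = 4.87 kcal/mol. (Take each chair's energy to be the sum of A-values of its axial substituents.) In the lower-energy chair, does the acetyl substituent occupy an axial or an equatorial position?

axial

Chair I (nitro axial, acetyl equatorial, tert-butyl axial): E = 6.01 kcal/mol.
Chair II (nitro equatorial, acetyl axial, tert-butyl equatorial): E = 1.23 kcal/mol.
Chair II is the more stable (lower-energy) conformer, and in that chair the acetyl group is axial.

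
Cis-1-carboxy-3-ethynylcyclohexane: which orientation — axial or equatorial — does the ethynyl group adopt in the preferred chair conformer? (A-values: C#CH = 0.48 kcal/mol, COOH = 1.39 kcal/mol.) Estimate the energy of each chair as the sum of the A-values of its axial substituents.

C1 and C3 have the same parity, so for the cis isomer the two substituents are e,e in one chair and a,a in the other.
Chair I (ethynyl axial, carboxyl axial): E = 1.87 kcal/mol.
Chair II (ethynyl equatorial, carboxyl equatorial): E = 0.00 kcal/mol.
Chair II is the more stable (lower-energy) conformer, and in that chair the ethynyl group is equatorial.

equatorial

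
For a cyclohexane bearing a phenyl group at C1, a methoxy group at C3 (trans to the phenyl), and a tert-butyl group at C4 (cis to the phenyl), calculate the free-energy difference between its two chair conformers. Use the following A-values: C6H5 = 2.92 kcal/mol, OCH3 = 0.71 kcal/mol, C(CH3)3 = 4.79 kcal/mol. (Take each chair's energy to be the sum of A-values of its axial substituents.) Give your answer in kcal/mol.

2.58 kcal/mol

Chair I (phenyl axial, methoxy equatorial, tert-butyl equatorial): E = 2.92 kcal/mol.
Chair II (phenyl equatorial, methoxy axial, tert-butyl axial): E = 5.50 kcal/mol.
ΔE = 5.50 − 2.92 = 2.58 kcal/mol; chair I is more stable.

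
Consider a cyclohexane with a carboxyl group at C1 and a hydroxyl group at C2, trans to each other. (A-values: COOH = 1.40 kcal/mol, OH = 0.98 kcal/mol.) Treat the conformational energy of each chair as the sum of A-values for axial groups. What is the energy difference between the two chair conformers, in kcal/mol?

C1 and C2 have opposite parity, so for the trans isomer the two substituents are e,e in one chair and a,a in the other.
Chair I (carboxyl axial, hydroxyl axial): E = 2.38 kcal/mol.
Chair II (carboxyl equatorial, hydroxyl equatorial): E = 0.00 kcal/mol.
ΔE = 2.38 − 0.00 = 2.38 kcal/mol; chair II is more stable.

2.38 kcal/mol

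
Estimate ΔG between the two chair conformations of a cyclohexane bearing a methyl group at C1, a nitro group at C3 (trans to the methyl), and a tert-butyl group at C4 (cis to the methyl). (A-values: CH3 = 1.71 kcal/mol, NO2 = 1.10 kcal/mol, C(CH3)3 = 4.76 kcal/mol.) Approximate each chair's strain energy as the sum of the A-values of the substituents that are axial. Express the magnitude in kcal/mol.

4.15 kcal/mol

Chair I (methyl axial, nitro equatorial, tert-butyl equatorial): E = 1.71 kcal/mol.
Chair II (methyl equatorial, nitro axial, tert-butyl axial): E = 5.86 kcal/mol.
ΔE = 5.86 − 1.71 = 4.15 kcal/mol; chair I is more stable.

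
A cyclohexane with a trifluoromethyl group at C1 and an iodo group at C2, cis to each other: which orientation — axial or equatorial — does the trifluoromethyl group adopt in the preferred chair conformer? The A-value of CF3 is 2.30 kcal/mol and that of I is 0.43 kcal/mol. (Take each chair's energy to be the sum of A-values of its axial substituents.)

equatorial

C1 and C2 have opposite parity, so for the cis isomer the two substituents are one axial and one equatorial in each chair.
Chair I (trifluoromethyl axial, iodo equatorial): E = 2.30 kcal/mol.
Chair II (trifluoromethyl equatorial, iodo axial): E = 0.43 kcal/mol.
Chair II is the more stable (lower-energy) conformer, and in that chair the trifluoromethyl group is equatorial.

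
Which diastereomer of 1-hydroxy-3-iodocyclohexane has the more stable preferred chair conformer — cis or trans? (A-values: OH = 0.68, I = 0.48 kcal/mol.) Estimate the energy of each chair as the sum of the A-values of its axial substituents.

cis

At 1,3 positions (parity same): cis → (e,e or a,a); trans → (a,e or e,a).
Best chair for cis: E = 0.00 kcal/mol; best chair for trans: E = 0.48 kcal/mol.
The cis isomer is lower by 0.48 kcal/mol.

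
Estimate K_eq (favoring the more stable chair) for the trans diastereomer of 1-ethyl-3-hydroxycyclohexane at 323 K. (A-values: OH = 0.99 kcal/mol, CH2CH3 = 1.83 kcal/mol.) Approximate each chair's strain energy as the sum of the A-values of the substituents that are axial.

C1 and C3 have the same parity, so for the trans isomer the two substituents are one axial and one equatorial in each chair.
Chair I (hydroxyl axial, ethyl equatorial): E = 0.99 kcal/mol; chair II (hydroxyl equatorial, ethyl axial): E = 1.83 kcal/mol.
ΔG = 0.84 kcal/mol between the two chairs.
K = exp(ΔG/RT) with R = 1.987×10⁻³ kcal mol⁻¹ K⁻¹ and T = 323 K gives K ≈ 3.7.

K ≈ 3.70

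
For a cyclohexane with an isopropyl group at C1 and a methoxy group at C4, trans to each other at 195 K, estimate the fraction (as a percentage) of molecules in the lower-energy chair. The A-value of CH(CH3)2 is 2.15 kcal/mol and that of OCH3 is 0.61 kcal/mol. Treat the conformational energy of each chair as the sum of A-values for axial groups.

C1 and C4 have opposite parity, so for the trans isomer the two substituents are e,e in one chair and a,a in the other.
Chair I (isopropyl axial, methoxy axial): E = 2.76 kcal/mol; chair II (isopropyl equatorial, methoxy equatorial): E = 0.00 kcal/mol.
ΔG = 2.76 kcal/mol between the two chairs.
K = exp(ΔG/RT) with R = 1.987×10⁻³ kcal mol⁻¹ K⁻¹ and T = 195 K gives K ≈ 1.24e+03.
Fraction in the lower-energy chair = K/(K+1) = 99.9%.

99.9%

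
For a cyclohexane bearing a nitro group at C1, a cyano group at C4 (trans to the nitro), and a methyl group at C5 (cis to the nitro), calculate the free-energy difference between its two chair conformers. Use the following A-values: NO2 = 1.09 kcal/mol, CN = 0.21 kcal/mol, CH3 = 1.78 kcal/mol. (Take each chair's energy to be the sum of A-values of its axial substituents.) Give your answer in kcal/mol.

3.08 kcal/mol

Chair I (nitro axial, cyano axial, methyl axial): E = 3.08 kcal/mol.
Chair II (nitro equatorial, cyano equatorial, methyl equatorial): E = 0.00 kcal/mol.
ΔE = 3.08 − 0.00 = 3.08 kcal/mol; chair II is more stable.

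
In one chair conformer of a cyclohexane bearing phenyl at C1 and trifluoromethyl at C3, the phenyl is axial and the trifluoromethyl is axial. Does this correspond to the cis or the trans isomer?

cis

C1 and C3 have the same parity, so their axial bonds point in the same direction.
With same-parity carbons, two substituents on the same face are both axial or both equatorial; opposite faces give one of each.
Here the groups are axial/axial → same face → cis.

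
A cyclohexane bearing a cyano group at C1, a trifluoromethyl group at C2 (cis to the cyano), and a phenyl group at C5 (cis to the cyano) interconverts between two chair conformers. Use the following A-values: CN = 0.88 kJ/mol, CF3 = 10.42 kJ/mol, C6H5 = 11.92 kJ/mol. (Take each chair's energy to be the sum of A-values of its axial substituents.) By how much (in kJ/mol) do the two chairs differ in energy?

2.38 kJ/mol

Chair I (cyano axial, trifluoromethyl equatorial, phenyl axial): E = 12.80 kJ/mol.
Chair II (cyano equatorial, trifluoromethyl axial, phenyl equatorial): E = 10.42 kJ/mol.
ΔE = 12.80 − 10.42 = 2.38 kJ/mol; chair II is more stable.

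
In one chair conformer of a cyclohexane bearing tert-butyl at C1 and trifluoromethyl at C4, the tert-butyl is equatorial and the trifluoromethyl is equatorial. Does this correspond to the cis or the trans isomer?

C1 and C4 have opposite parity, so their axial bonds point in opposite directions.
With opposite-parity carbons, two substituents on the same face are one axial and one equatorial; opposite faces give both axial or both equatorial.
Here the groups are equatorial/equatorial → opposite face → trans.

trans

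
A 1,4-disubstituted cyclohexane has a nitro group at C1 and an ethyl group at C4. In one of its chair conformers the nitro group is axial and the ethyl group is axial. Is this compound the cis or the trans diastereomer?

trans

C1 and C4 have opposite parity, so their axial bonds point in opposite directions.
With opposite-parity carbons, two substituents on the same face are one axial and one equatorial; opposite faces give both axial or both equatorial.
Here the groups are axial/axial → opposite face → trans.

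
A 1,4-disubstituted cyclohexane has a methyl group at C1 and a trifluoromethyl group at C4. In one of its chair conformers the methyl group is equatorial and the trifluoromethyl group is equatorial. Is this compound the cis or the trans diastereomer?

C1 and C4 have opposite parity, so their axial bonds point in opposite directions.
With opposite-parity carbons, two substituents on the same face are one axial and one equatorial; opposite faces give both axial or both equatorial.
Here the groups are equatorial/equatorial → opposite face → trans.

trans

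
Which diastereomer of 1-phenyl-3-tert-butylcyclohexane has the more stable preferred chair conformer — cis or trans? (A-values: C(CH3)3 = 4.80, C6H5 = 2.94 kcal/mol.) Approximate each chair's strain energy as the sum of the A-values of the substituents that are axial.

cis

At 1,3 positions (parity same): cis → (e,e or a,a); trans → (a,e or e,a).
Best chair for cis: E = 0.00 kcal/mol; best chair for trans: E = 2.94 kcal/mol.
The cis isomer is lower by 2.94 kcal/mol.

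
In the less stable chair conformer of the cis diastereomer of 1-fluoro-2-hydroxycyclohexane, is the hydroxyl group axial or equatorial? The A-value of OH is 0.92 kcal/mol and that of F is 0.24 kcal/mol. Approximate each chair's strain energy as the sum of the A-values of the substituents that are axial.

C1 and C2 have opposite parity, so for the cis isomer the two substituents are one axial and one equatorial in each chair.
Chair I (hydroxyl axial, fluoro equatorial): E = 0.92 kcal/mol.
Chair II (hydroxyl equatorial, fluoro axial): E = 0.24 kcal/mol.
Chair I is the less stable (higher-energy) conformer, and in that chair the hydroxyl group is axial.

axial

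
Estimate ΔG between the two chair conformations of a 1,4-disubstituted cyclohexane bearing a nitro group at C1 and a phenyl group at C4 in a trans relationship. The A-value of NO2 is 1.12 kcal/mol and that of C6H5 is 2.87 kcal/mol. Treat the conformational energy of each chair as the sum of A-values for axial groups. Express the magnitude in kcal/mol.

3.99 kcal/mol

C1 and C4 have opposite parity, so for the trans isomer the two substituents are e,e in one chair and a,a in the other.
Chair I (nitro axial, phenyl axial): E = 3.99 kcal/mol.
Chair II (nitro equatorial, phenyl equatorial): E = 0.00 kcal/mol.
ΔE = 3.99 − 0.00 = 3.99 kcal/mol; chair II is more stable.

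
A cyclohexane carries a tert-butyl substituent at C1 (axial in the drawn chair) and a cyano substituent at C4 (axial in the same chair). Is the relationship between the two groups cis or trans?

trans

C1 and C4 have opposite parity, so their axial bonds point in opposite directions.
With opposite-parity carbons, two substituents on the same face are one axial and one equatorial; opposite faces give both axial or both equatorial.
Here the groups are axial/axial → opposite face → trans.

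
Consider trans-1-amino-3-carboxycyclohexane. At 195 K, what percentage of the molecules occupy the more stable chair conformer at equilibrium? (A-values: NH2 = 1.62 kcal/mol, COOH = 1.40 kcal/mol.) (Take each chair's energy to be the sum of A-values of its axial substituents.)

63.8%

C1 and C3 have the same parity, so for the trans isomer the two substituents are one axial and one equatorial in each chair.
Chair I (amino axial, carboxyl equatorial): E = 1.62 kcal/mol; chair II (amino equatorial, carboxyl axial): E = 1.40 kcal/mol.
ΔG = 0.22 kcal/mol between the two chairs.
K = exp(ΔG/RT) with R = 1.987×10⁻³ kcal mol⁻¹ K⁻¹ and T = 195 K gives K ≈ 1.76.
Fraction in the lower-energy chair = K/(K+1) = 63.8%.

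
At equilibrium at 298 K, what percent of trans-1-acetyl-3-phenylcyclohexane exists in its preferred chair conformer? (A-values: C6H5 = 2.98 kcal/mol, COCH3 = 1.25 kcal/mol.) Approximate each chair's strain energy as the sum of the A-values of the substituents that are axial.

C1 and C3 have the same parity, so for the trans isomer the two substituents are one axial and one equatorial in each chair.
Chair I (phenyl axial, acetyl equatorial): E = 2.98 kcal/mol; chair II (phenyl equatorial, acetyl axial): E = 1.25 kcal/mol.
ΔG = 1.73 kcal/mol between the two chairs.
K = exp(ΔG/RT) with R = 1.987×10⁻³ kcal mol⁻¹ K⁻¹ and T = 298 K gives K ≈ 18.6.
Fraction in the lower-energy chair = K/(K+1) = 94.9%.

94.9%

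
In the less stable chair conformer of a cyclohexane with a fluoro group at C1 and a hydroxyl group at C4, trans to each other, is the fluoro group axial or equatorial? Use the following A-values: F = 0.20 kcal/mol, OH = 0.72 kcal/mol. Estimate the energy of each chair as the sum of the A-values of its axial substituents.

C1 and C4 have opposite parity, so for the trans isomer the two substituents are e,e in one chair and a,a in the other.
Chair I (fluoro axial, hydroxyl axial): E = 0.92 kcal/mol.
Chair II (fluoro equatorial, hydroxyl equatorial): E = 0.00 kcal/mol.
Chair I is the less stable (higher-energy) conformer, and in that chair the fluoro group is axial.

axial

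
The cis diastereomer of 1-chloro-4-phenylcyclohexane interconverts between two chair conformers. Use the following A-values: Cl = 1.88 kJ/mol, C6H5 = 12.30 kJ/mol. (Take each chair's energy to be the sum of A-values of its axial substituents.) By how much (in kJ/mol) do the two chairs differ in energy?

10.42 kJ/mol

C1 and C4 have opposite parity, so for the cis isomer the two substituents are one axial and one equatorial in each chair.
Chair I (chloro axial, phenyl equatorial): E = 1.88 kJ/mol.
Chair II (chloro equatorial, phenyl axial): E = 12.30 kJ/mol.
ΔE = 12.30 − 1.88 = 10.42 kJ/mol; chair I is more stable.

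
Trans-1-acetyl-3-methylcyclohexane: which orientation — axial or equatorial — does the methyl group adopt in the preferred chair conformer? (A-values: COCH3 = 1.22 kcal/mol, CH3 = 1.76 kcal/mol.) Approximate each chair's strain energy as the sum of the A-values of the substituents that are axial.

C1 and C3 have the same parity, so for the trans isomer the two substituents are one axial and one equatorial in each chair.
Chair I (acetyl axial, methyl equatorial): E = 1.22 kcal/mol.
Chair II (acetyl equatorial, methyl axial): E = 1.76 kcal/mol.
Chair I is the more stable (lower-energy) conformer, and in that chair the methyl group is equatorial.

equatorial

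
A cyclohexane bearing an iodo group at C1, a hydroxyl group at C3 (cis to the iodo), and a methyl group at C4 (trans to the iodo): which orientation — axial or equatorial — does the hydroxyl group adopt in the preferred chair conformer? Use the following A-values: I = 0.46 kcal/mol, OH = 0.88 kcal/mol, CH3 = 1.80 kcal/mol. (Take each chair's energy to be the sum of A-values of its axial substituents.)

Chair I (iodo axial, hydroxyl axial, methyl axial): E = 3.14 kcal/mol.
Chair II (iodo equatorial, hydroxyl equatorial, methyl equatorial): E = 0.00 kcal/mol.
Chair II is the more stable (lower-energy) conformer, and in that chair the hydroxyl group is equatorial.

equatorial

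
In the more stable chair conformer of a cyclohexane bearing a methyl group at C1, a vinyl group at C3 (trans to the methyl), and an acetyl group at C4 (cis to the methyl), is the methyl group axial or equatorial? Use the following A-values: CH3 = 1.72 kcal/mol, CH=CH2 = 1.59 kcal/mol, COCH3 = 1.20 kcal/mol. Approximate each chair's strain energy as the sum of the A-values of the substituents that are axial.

axial

Chair I (methyl axial, vinyl equatorial, acetyl equatorial): E = 1.72 kcal/mol.
Chair II (methyl equatorial, vinyl axial, acetyl axial): E = 2.79 kcal/mol.
Chair I is the more stable (lower-energy) conformer, and in that chair the methyl group is axial.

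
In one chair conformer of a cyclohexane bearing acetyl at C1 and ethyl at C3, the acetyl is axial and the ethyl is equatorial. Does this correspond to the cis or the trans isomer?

trans

C1 and C3 have the same parity, so their axial bonds point in the same direction.
With same-parity carbons, two substituents on the same face are both axial or both equatorial; opposite faces give one of each.
Here the groups are axial/equatorial → opposite face → trans.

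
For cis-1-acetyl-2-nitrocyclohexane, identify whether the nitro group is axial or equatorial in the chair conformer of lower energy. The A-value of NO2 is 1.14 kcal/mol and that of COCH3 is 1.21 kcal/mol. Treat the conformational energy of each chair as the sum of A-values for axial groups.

axial

C1 and C2 have opposite parity, so for the cis isomer the two substituents are one axial and one equatorial in each chair.
Chair I (nitro axial, acetyl equatorial): E = 1.14 kcal/mol.
Chair II (nitro equatorial, acetyl axial): E = 1.21 kcal/mol.
Chair I is the more stable (lower-energy) conformer, and in that chair the nitro group is axial.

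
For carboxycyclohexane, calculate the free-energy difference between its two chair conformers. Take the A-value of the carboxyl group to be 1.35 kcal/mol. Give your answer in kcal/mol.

1.35 kcal/mol

A monosubstituted cyclohexane has one chair with the carboxyl group axial (E = A = 1.35 kcal/mol) and one with it equatorial (E = 0).
ΔE = 1.35 − 0 = 1.35 kcal/mol.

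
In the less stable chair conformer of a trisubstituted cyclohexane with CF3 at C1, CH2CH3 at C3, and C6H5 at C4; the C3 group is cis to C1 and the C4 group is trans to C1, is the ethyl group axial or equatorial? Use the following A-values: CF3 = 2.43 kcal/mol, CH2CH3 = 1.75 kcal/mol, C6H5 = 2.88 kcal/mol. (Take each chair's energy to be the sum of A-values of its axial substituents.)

Chair I (trifluoromethyl axial, ethyl axial, phenyl axial): E = 7.06 kcal/mol.
Chair II (trifluoromethyl equatorial, ethyl equatorial, phenyl equatorial): E = 0.00 kcal/mol.
Chair I is the less stable (higher-energy) conformer, and in that chair the ethyl group is axial.

axial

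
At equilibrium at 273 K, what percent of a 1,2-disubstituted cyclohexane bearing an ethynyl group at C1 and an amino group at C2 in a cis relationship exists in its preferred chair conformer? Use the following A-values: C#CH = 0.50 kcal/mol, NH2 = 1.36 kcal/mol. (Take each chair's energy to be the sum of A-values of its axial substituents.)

C1 and C2 have opposite parity, so for the cis isomer the two substituents are one axial and one equatorial in each chair.
Chair I (ethynyl axial, amino equatorial): E = 0.50 kcal/mol; chair II (ethynyl equatorial, amino axial): E = 1.36 kcal/mol.
ΔG = 0.86 kcal/mol between the two chairs.
K = exp(ΔG/RT) with R = 1.987×10⁻³ kcal mol⁻¹ K⁻¹ and T = 273 K gives K ≈ 4.88.
Fraction in the lower-energy chair = K/(K+1) = 83.0%.

83.0%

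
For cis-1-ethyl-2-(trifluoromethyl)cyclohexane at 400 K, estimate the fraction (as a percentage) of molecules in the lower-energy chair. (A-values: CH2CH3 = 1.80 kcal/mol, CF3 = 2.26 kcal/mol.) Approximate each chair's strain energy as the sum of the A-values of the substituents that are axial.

C1 and C2 have opposite parity, so for the cis isomer the two substituents are one axial and one equatorial in each chair.
Chair I (ethyl axial, trifluoromethyl equatorial): E = 1.80 kcal/mol; chair II (ethyl equatorial, trifluoromethyl axial): E = 2.26 kcal/mol.
ΔG = 0.46 kcal/mol between the two chairs.
K = exp(ΔG/RT) with R = 1.987×10⁻³ kcal mol⁻¹ K⁻¹ and T = 400 K gives K ≈ 1.78.
Fraction in the lower-energy chair = K/(K+1) = 64.1%.

64.1%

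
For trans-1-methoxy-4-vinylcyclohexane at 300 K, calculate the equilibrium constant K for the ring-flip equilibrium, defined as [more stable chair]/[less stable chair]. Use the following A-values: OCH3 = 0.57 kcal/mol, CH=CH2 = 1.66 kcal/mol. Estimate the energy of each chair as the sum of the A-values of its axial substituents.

C1 and C4 have opposite parity, so for the trans isomer the two substituents are e,e in one chair and a,a in the other.
Chair I (methoxy axial, vinyl axial): E = 2.23 kcal/mol; chair II (methoxy equatorial, vinyl equatorial): E = 0.00 kcal/mol.
ΔG = 2.23 kcal/mol between the two chairs.
K = exp(ΔG/RT) with R = 1.987×10⁻³ kcal mol⁻¹ K⁻¹ and T = 300 K gives K ≈ 42.1.

K ≈ 42.1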